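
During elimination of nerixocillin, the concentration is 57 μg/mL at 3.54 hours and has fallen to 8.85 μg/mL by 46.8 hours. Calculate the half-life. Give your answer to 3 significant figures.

16.1 hours

Over Δt = 46.8 − 3.54 = 43.26 hours, the level fell by a factor of 57/8.85 ≈ 6.4407.
n = log₂(6.4407) ≈ 2.6872 half-lives, so t½ = 43.26/2.6872 ≈ 16.098 hours.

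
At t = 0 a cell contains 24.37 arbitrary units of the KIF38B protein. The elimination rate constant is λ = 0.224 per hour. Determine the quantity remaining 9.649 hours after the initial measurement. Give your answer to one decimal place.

t½ = ln 2 / λ = 0.69315 / 0.224 ≈ 3.0944 hours.
Number of half-lives: n = 9.649/3.0944 ≈ 3.1182.
Remaining = 24.37 × (1/2)^3.1182 = 24.37 × 0.11517 ≈ 2.8066 arbitrary units.

2.8 arbitrary units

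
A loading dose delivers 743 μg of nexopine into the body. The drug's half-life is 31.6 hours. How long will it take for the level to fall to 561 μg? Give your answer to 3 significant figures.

12.8 hours

Fraction remaining = 561/743 ≈ 0.75505.
n = log₂(743/561) = ln(1.3244)/ln 2 ≈ 0.40536 half-lives.
t = n × t½ = 0.40536 × 31.6 ≈ 12.809 hours.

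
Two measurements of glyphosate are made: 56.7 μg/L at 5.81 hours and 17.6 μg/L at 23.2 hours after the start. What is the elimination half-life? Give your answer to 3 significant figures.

Over Δt = 23.2 − 5.81 = 17.39 hours, the level fell by a factor of 56.7/17.6 ≈ 3.2216.
n = log₂(3.2216) ≈ 1.6878 half-lives, so t½ = 17.39/1.6878 ≈ 10.304 hours.

10.3 hours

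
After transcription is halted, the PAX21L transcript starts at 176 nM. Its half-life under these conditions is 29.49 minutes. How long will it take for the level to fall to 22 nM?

22/176 = 1/8, so 3 half-lives have elapsed.
t = 3 × 29.49 = 88.47 minutes.

88.47 minutes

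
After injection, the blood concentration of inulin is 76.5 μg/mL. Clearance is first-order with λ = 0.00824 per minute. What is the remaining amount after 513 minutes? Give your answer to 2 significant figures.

1.1 μg/mL

t½ = ln 2 / λ = 0.69315 / 0.00824 ≈ 84.12 minutes.
Number of half-lives: n = 513/84.12 ≈ 6.0984.
Remaining = 76.5 × (1/2)^6.0984 = 76.5 × 0.014594 ≈ 1.1165 μg/mL.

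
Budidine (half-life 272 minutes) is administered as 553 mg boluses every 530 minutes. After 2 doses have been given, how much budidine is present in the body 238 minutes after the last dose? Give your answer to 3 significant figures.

The 2 doses were given 768, 238 minutes ago.
Total = 553·(1/2)^(768/272) + 553·(1/2)^(238/272)
      = 78.119 + 301.53 ≈ 379.64 mg.

380 mg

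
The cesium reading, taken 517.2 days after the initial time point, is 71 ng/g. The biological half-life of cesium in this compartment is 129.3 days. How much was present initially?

Number of half-lives elapsed: n = 517.2/129.3 ≈ 4.
A₀ = A × 2^n = 71 × 2^4 = 71 × 16 ≈ 1136 ng/g.

1136 ng/g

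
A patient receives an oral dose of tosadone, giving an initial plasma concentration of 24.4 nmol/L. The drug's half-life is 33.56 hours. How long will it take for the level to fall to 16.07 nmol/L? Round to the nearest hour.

20 hours

Fraction remaining = 16.07/24.4 ≈ 0.65861.
n = log₂(24.4/16.07) = ln(1.5184)/ln 2 ≈ 0.60251 half-lives.
t = n × t½ = 0.60251 × 33.56 ≈ 20.22 hours.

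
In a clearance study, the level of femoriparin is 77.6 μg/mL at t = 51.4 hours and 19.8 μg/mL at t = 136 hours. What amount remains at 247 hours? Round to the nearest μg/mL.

Over Δt = 136 − 51.4 = 84.6 hours, the level fell by a factor of 77.6/19.8 ≈ 3.9192.
n = log₂(3.9192) ≈ 1.9706 half-lives, so t½ = 84.6/1.9706 ≈ 42.932 hours.
From t = 136 to t = 247: 19.8 × (1/2)^((247−136)/42.932) ≈ 3.2988 μg/mL.

3 μg/mL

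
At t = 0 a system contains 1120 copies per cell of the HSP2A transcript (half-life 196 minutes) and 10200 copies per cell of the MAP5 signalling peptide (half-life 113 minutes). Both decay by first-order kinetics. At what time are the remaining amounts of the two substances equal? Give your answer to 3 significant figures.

850 minutes

Set 1120·(1/2)^(t/196) = 10200·(1/2)^(t/113).
Taking log₂: log₂(1120/10200) = t·(1/196 − 1/113).
log₂(0.1098) = -3.187; 1/196 − 1/113 = -0.0037475.
t = -3.187 / -0.0037475 ≈ 850.43 minutes.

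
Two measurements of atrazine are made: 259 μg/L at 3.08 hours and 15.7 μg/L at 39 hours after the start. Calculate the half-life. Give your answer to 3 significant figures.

8.88 hours

Over Δt = 39 − 3.08 = 35.92 hours, the level fell by a factor of 259/15.7 ≈ 16.497.
n = log₂(16.497) ≈ 4.0441 half-lives, so t½ = 35.92/4.0441 ≈ 8.882 hours.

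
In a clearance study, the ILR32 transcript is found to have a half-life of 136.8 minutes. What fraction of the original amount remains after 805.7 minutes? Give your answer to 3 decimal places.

0.017

n = 805.7/136.8 ≈ 5.8896 half-lives.
Fraction remaining = (1/2)^5.8896 ≈ 0.016867.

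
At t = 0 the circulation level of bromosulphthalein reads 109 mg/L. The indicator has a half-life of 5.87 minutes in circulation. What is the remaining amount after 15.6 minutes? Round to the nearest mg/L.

17 mg/L

Number of half-lives: n = 15.6/5.87 ≈ 2.6576.
Remaining = 109 × (1/2)^2.6576 = 109 × 0.15849 ≈ 17.275 mg/L.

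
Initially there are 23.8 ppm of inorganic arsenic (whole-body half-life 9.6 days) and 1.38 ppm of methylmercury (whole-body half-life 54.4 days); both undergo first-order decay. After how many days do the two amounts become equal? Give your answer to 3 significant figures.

Set 23.8·(1/2)^(t/9.6) = 1.38·(1/2)^(t/54.4).
Taking log₂: log₂(23.8/1.38) = t·(1/9.6 − 1/54.4).
log₂(17.246) = 4.1082; 1/9.6 − 1/54.4 = 0.085784.
t = 4.1082 / 0.085784 ≈ 47.89 days.

47.9 days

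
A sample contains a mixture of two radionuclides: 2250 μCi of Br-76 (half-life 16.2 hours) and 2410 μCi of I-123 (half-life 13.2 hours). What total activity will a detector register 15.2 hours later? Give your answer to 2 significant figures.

Br-76: 2250 × (1/2)^(15.2/16.2) = 2250 × (1/2)^0.93827 ≈ 1174.2 μCi.
I-123: 2410 × (1/2)^(15.2/13.2) = 2410 × (1/2)^1.1515 ≈ 1084.9 μCi.
Total = 1174.2 + 1084.9 ≈ 2259 μCi.

2300 μCi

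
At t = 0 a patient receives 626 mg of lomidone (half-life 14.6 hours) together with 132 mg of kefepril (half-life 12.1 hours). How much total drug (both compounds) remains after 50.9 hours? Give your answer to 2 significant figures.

lomidone: 626 × (1/2)^(50.9/14.6) = 626 × (1/2)^3.4863 ≈ 55.859 mg.
kefepril: 132 × (1/2)^(50.9/12.1) = 132 × (1/2)^4.2066 ≈ 7.1492 mg.
Total = 55.859 + 7.1492 ≈ 63.008 mg.

63 mg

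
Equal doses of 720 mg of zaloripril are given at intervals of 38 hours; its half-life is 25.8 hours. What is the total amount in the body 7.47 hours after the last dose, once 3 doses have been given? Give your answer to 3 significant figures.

878 mg

The 3 doses were given 83.47, 45.47, 7.47 hours ago.
Total = 720·(1/2)^(83.47/25.8) + 720·(1/2)^(45.47/25.8) + 720·(1/2)^(7.47/25.8)
      = 76.457 + 212.22 + 589.08 ≈ 877.76 mg.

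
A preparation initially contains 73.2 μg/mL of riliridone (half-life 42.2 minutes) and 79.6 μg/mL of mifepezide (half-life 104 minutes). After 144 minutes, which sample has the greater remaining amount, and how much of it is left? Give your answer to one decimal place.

mifepezide, 30.5 μg/mL

riliridone: 73.2 × (1/2)^3.4123 ≈ 6.8754 μg/mL.
mifepezide: 79.6 × (1/2)^1.3846 ≈ 30.486 μg/mL.
Mifepezide has more remaining, at ≈ 30.486 μg/mL.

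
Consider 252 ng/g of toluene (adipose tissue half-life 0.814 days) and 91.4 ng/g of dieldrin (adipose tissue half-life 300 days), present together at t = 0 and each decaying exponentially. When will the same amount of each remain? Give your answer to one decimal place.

1.2 days

Set 252·(1/2)^(t/0.814) = 91.4·(1/2)^(t/300).
Taking log₂: log₂(252/91.4) = t·(1/0.814 − 1/300).
log₂(2.7571) = 1.4632; 1/0.814 − 1/300 = 1.2252.
t = 1.4632 / 1.2252 ≈ 1.1943 days.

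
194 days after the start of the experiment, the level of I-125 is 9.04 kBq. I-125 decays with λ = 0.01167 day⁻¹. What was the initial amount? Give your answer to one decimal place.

t½ = ln 2 / λ = 0.69315 / 0.01167 ≈ 59.396 days.
Number of half-lives elapsed: n = 194/59.396 ≈ 3.2662.
A₀ = A × 2^n = 9.04 × 2^3.2662 = 9.04 × 9.6213 ≈ 86.977 kBq.

87.0 kBq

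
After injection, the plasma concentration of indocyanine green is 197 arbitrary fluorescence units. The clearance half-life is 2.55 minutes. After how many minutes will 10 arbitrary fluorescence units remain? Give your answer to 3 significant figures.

Fraction remaining = 10/197 ≈ 0.050761.
n = log₂(197/10) = ln(19.7)/ln 2 ≈ 4.3001 half-lives.
t = n × t½ = 4.3001 × 2.55 ≈ 10.965 minutes.

11.0 minutes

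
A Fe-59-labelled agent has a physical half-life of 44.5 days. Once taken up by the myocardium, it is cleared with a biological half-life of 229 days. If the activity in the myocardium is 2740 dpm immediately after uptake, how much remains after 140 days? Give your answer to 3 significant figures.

203 dpm

1/t_eff = 1/t_phys + 1/t_biol = 1/44.5 + 1/229 = 0.026839 per day.
t_eff = 44.5 × 229 / (44.5 + 229) ≈ 37.26 days.
Remaining = 2740 × (1/2)^(140/37.26) = 2740 × (1/2)^3.7574 ≈ 202.61 dpm.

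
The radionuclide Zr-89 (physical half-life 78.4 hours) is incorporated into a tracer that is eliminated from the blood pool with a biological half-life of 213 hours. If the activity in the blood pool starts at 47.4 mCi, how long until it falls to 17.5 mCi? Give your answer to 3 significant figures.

82.4 hours

1/t_eff = 1/t_phys + 1/t_biol = 1/78.4 + 1/213 = 0.01745 per hour.
t_eff = 78.4 × 213 / (78.4 + 213) ≈ 57.307 hours.
n = log₂(47.4/17.5) ≈ 1.4375; t = 1.4375 × 57.307 ≈ 82.38 hours.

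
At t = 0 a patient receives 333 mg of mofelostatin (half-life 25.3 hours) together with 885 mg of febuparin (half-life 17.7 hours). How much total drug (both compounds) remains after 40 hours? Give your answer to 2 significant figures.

300 mg

mofelostatin: 333 × (1/2)^(40/25.3) = 333 × (1/2)^1.581 ≈ 111.3 mg.
febuparin: 885 × (1/2)^(40/17.7) = 885 × (1/2)^2.2599 ≈ 184.78 mg.
Total = 111.3 + 184.78 ≈ 296.08 mg.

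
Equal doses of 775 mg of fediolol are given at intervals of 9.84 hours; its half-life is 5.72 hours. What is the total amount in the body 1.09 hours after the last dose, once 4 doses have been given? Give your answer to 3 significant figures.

The 4 doses were given 30.61, 20.77, 10.93, 1.09 hours ago.
Total = 775·(1/2)^(30.61/5.72) + 775·(1/2)^(20.77/5.72) + 775·(1/2)^(10.93/5.72) + 775·(1/2)^(1.09/5.72)
      = 18.983 + 62.55 + 206.1 + 679.11 ≈ 966.74 mg.

967 mg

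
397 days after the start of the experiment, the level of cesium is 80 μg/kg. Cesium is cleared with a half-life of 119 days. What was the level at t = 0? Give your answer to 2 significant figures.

Number of half-lives elapsed: n = 397/119 ≈ 3.3361.
A₀ = A × 2^n = 80 × 2^3.3361 = 80 × 10.099 ≈ 807.92 μg/kg.

810 μg/kg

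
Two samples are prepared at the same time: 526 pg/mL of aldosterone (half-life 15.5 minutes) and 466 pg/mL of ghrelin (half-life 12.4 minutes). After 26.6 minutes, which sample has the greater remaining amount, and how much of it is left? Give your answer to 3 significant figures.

aldosterone: 526 × (1/2)^1.7161 ≈ 160.1 pg/mL.
ghrelin: 466 × (1/2)^2.1452 ≈ 105.35 pg/mL.
Aldosterone has more remaining, at ≈ 160.1 pg/mL.

aldosterone, 160 pg/mL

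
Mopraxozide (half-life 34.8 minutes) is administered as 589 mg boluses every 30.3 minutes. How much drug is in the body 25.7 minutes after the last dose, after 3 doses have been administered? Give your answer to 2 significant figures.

650 mg

The 3 doses were given 86.3, 56, 25.7 minutes ago.
Total = 589·(1/2)^(86.3/34.8) + 589·(1/2)^(56/34.8) + 589·(1/2)^(25.7/34.8)
      = 105.58 + 193.06 + 353.02 ≈ 651.67 mg.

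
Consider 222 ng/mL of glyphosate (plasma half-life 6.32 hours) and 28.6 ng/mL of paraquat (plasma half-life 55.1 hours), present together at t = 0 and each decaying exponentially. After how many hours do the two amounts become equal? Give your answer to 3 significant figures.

21.1 hours

Set 222·(1/2)^(t/6.32) = 28.6·(1/2)^(t/55.1).
Taking log₂: log₂(222/28.6) = t·(1/6.32 − 1/55.1).
log₂(7.7622) = 2.9565; 1/6.32 − 1/55.1 = 0.14008.
t = 2.9565 / 0.14008 ≈ 21.106 hours.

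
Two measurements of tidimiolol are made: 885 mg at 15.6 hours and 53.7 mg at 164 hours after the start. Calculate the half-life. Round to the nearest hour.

Over Δt = 164 − 15.6 = 148.4 hours, the level fell by a factor of 885/53.7 ≈ 16.48.
n = log₂(16.48) ≈ 4.0427 half-lives, so t½ = 148.4/4.0427 ≈ 36.708 hours.

37 hours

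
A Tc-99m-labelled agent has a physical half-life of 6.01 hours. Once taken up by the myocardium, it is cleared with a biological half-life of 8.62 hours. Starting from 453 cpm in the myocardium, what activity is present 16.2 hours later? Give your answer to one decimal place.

19.0 cpm

1/t_eff = 1/t_phys + 1/t_biol = 1/6.01 + 1/8.62 = 0.2824 per hour.
t_eff = 6.01 × 8.62 / (6.01 + 8.62) ≈ 3.5411 hours.
Remaining = 453 × (1/2)^(16.2/3.5411) = 453 × (1/2)^4.5749 ≈ 19.008 cpm.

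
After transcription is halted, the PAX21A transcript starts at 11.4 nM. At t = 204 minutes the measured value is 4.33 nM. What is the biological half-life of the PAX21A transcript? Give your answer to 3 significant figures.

146 minutes

A/A₀ = 4.33/11.4 ≈ 0.37982.
n = log₂(2.6328) ≈ 1.3966 half-lives elapsed in 204 minutes.
t½ = 204/1.3966 ≈ 146.07 minutes.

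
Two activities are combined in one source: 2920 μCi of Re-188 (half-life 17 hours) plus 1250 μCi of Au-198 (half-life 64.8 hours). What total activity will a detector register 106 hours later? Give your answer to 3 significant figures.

441 μCi

Re-188: 2920 × (1/2)^(106/17) = 2920 × (1/2)^6.2353 ≈ 38.759 μCi.
Au-198: 1250 × (1/2)^(106/64.8) = 1250 × (1/2)^1.6358 ≈ 402.24 μCi.
Total = 38.759 + 402.24 ≈ 441 μCi.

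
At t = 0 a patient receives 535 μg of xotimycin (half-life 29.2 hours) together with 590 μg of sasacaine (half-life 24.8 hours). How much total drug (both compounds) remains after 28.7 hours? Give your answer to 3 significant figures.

xotimycin: 535 × (1/2)^(28.7/29.2) = 535 × (1/2)^0.98288 ≈ 270.69 μg.
sasacaine: 590 × (1/2)^(28.7/24.8) = 590 × (1/2)^1.1573 ≈ 264.53 μg.
Total = 270.69 + 264.53 ≈ 535.23 μg.

535 μg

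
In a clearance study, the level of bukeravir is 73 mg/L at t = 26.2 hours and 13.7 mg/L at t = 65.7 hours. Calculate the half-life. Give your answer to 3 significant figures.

Over Δt = 65.7 − 26.2 = 39.5 hours, the level fell by a factor of 73/13.7 ≈ 5.3285.
n = log₂(5.3285) ≈ 2.4137 half-lives, so t½ = 39.5/2.4137 ≈ 16.365 hours.

16.4 hours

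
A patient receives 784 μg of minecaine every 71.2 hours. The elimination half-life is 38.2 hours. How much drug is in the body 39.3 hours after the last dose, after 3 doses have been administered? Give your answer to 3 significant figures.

The 3 doses were given 181.7, 110.5, 39.3 hours ago.
Total = 784·(1/2)^(181.7/38.2) + 784·(1/2)^(110.5/38.2) + 784·(1/2)^(39.3/38.2)
      = 29.004 + 105.57 + 384.25 ≈ 518.83 μg.

519 μg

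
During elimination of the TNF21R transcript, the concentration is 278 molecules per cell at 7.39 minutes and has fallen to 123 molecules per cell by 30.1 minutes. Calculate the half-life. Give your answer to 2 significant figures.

19 minutes

Over Δt = 30.1 − 7.39 = 22.71 minutes, the level fell by a factor of 278/123 ≈ 2.2602.
n = log₂(2.2602) ≈ 1.1764 half-lives, so t½ = 22.71/1.1764 ≈ 19.304 minutes.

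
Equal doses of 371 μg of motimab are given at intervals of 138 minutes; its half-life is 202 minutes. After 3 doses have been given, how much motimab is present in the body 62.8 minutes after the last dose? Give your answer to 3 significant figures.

The 3 doses were given 338.8, 200.8, 62.8 minutes ago.
Total = 371·(1/2)^(338.8/202) + 371·(1/2)^(200.8/202) + 371·(1/2)^(62.8/202)
      = 116.01 + 186.27 + 299.08 ≈ 601.35 μg.

601 μg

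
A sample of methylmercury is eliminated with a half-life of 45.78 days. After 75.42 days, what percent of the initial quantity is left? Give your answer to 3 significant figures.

n = 75.42/45.78 ≈ 1.6474 half-lives.
Fraction remaining = (1/2)^1.6474 ≈ 0.31921, i.e. 31.921%.

31.9%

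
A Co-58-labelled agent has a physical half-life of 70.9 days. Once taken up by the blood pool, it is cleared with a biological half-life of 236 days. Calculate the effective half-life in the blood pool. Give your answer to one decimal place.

1/t_eff = 1/t_phys + 1/t_biol = 1/70.9 + 1/236 = 0.018342 per day.
t_eff = 70.9 × 236 / (70.9 + 236) ≈ 54.521 days.

54.5 days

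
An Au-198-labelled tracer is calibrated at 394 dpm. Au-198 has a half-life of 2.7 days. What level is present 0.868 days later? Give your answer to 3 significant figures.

315 dpm

Number of half-lives: n = 0.868/2.7 ≈ 0.32148.
Remaining = 394 × (1/2)^0.32148 = 394 × 0.80025 ≈ 315.3 dpm.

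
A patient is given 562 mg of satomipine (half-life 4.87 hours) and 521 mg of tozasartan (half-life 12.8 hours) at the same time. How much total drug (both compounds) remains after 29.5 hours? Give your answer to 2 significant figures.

satomipine: 562 × (1/2)^(29.5/4.87) = 562 × (1/2)^6.0575 ≈ 8.4382 mg.
tozasartan: 521 × (1/2)^(29.5/12.8) = 521 × (1/2)^2.3047 ≈ 105.45 mg.
Total = 8.4382 + 105.45 ≈ 113.89 mg.

110 mg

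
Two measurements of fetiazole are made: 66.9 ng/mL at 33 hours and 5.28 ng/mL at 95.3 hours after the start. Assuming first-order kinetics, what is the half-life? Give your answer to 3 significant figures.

Over Δt = 95.3 − 33 = 62.3 hours, the level fell by a factor of 66.9/5.28 ≈ 12.67.
n = log₂(12.67) ≈ 3.6634 half-lives, so t½ = 62.3/3.6634 ≈ 17.006 hours.

17.0 hours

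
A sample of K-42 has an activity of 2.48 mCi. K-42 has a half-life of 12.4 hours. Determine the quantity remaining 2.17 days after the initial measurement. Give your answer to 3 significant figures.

0.135 mCi

Convert the elapsed time: 2.17 days = 52.08 hours.
Number of half-lives: n = 52.08/12.4 ≈ 4.2.
Remaining = 2.48 × (1/2)^4.2 = 2.48 × 0.054409 ≈ 0.13494 mCi.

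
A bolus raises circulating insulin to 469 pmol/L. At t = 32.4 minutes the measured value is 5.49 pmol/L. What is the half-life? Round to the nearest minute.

A/A₀ = 5.49/469 ≈ 0.011706.
n = log₂(85.428) ≈ 6.4166 half-lives elapsed in 32.4 minutes.
t½ = 32.4/6.4166 ≈ 5.0494 minutes.

5 minutes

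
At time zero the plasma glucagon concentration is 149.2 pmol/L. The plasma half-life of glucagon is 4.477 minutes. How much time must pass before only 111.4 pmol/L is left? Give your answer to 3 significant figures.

1.89 minutes

Fraction remaining = 111.4/149.2 ≈ 0.74665.
n = log₂(149.2/111.4) = ln(1.3393)/ln 2 ≈ 0.4215 half-lives.
t = n × t½ = 0.4215 × 4.477 ≈ 1.887 minutes.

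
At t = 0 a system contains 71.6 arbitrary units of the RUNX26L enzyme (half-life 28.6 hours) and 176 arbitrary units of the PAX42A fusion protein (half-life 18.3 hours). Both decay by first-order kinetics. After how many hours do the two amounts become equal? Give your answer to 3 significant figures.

65.9 hours

Set 71.6·(1/2)^(t/28.6) = 176·(1/2)^(t/18.3).
Taking log₂: log₂(71.6/176) = t·(1/28.6 − 1/18.3).
log₂(0.40682) = -1.2975; 1/28.6 − 1/18.3 = -0.01968.
t = -1.2975 / -0.01968 ≈ 65.933 hours.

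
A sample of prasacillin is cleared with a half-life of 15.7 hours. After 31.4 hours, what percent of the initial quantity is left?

n = 31.4/15.7 ≈ 2 half-lives.
Fraction remaining = (1/2)^2 ≈ 0.25, i.e. 25%.

25%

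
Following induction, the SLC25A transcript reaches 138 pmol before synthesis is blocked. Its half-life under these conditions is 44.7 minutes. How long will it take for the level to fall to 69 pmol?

69/138 = 1/2, so 1 half-life has elapsed.
t = 1 × 44.7 = 44.7 minutes.

44.7 minutes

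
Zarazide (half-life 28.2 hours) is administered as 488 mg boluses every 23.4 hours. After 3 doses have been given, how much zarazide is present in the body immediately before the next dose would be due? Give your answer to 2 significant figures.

520 mg

The 3 doses were given 70.2, 46.8, 23.4 hours ago.
Total = 488·(1/2)^(70.2/28.2) + 488·(1/2)^(46.8/28.2) + 488·(1/2)^(23.4/28.2)
      = 86.906 + 154.47 + 274.55 ≈ 515.93 mg.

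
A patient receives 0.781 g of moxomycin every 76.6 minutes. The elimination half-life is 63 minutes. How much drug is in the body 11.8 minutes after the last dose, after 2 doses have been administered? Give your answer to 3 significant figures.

The 2 doses were given 88.4, 11.8 minutes ago.
Total = 0.781·(1/2)^(88.4/63) + 0.781·(1/2)^(11.8/63)
      = 0.29529 + 0.68591 ≈ 0.9812 g.

0.981 g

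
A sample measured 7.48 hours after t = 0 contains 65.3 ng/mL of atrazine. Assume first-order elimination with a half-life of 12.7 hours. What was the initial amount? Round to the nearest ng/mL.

Number of half-lives elapsed: n = 7.48/12.7 ≈ 0.58898.
A₀ = A × 2^n = 65.3 × 2^0.58898 = 65.3 × 1.5042 ≈ 98.223 ng/mL.

98 ng/mL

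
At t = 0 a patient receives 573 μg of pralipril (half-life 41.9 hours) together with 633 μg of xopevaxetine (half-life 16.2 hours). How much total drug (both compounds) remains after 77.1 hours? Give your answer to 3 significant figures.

183 μg

pralipril: 573 × (1/2)^(77.1/41.9) = 573 × (1/2)^1.8401 ≈ 160.04 μg.
xopevaxetine: 633 × (1/2)^(77.1/16.2) = 633 × (1/2)^4.7593 ≈ 23.374 μg.
Total = 160.04 + 23.374 ≈ 183.41 μg.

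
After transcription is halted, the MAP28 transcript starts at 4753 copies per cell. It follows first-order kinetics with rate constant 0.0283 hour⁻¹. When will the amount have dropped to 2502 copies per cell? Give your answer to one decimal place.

t½ = ln 2 / λ = 0.69315 / 0.0283 ≈ 24.493 hours.
Fraction remaining = 2502/4753 ≈ 0.5264.
n = log₂(4753/2502) = ln(1.8997)/ln 2 ≈ 0.92576 half-lives.
t = n × t½ = 0.92576 × 24.493 ≈ 22.674 hours.

22.7 hours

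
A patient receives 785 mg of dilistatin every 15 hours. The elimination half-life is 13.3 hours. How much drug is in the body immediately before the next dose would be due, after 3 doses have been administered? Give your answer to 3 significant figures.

The 3 doses were given 45, 30, 15 hours ago.
Total = 785·(1/2)^(45/13.3) + 785·(1/2)^(30/13.3) + 785·(1/2)^(15/13.3)
      = 75.222 + 164.38 + 359.22 ≈ 598.83 mg.

599 mg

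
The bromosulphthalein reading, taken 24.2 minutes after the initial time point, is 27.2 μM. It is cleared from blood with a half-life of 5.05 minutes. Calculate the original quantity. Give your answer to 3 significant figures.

Number of half-lives elapsed: n = 24.2/5.05 ≈ 4.7921.
A₀ = A × 2^n = 27.2 × 2^4.7921 = 27.2 × 27.705 ≈ 753.58 μM.

754 μM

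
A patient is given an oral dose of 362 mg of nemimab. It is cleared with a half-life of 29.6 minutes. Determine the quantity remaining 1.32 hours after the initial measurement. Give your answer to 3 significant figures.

Convert the elapsed time: 1.32 hours = 79.2 minutes.
Number of half-lives: n = 79.2/29.6 ≈ 2.6757.
Remaining = 362 × (1/2)^2.6757 = 362 × 0.15651 ≈ 56.657 mg.

56.7 mg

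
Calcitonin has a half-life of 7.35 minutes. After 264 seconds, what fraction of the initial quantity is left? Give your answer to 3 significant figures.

264 seconds = 4.4 minutes.
n = 4.4/7.35 ≈ 0.59864 half-lives.
Fraction remaining = (1/2)^0.59864 ≈ 0.66038.

0.660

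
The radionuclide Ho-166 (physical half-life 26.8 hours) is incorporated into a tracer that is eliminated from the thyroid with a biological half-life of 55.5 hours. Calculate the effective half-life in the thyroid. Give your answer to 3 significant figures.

18.1 hours

1/t_eff = 1/t_phys + 1/t_biol = 1/26.8 + 1/55.5 = 0.055331 per hour.
t_eff = 26.8 × 55.5 / (26.8 + 55.5) ≈ 18.073 hours.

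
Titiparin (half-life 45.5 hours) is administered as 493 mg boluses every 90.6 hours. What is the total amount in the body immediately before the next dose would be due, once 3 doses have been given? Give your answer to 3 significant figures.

The 3 doses were given 271.8, 181.2, 90.6 hours ago.
Total = 493·(1/2)^(271.8/45.5) + 493·(1/2)^(181.2/45.5) + 493·(1/2)^(90.6/45.5)
      = 7.8452 + 31.19 + 124 ≈ 163.04 mg.

163 mg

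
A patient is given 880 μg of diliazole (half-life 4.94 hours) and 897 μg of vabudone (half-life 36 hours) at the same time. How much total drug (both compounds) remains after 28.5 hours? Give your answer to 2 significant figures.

530 μg

diliazole: 880 × (1/2)^(28.5/4.94) = 880 × (1/2)^5.7692 ≈ 16.135 μg.
vabudone: 897 × (1/2)^(28.5/36) = 897 × (1/2)^0.79167 ≈ 518.18 μg.
Total = 16.135 + 518.18 ≈ 534.31 μg.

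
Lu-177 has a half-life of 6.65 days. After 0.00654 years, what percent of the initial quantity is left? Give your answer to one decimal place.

78.0%

0.00654 years = 2.3871 days.
n = 2.3871/6.65 ≈ 0.35896 half-lives.
Fraction remaining = (1/2)^0.35896 ≈ 0.77973, i.e. 77.973%.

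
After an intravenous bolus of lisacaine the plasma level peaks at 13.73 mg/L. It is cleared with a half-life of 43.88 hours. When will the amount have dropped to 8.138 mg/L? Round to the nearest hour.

Fraction remaining = 8.138/13.73 ≈ 0.59272.
n = log₂(13.73/8.138) = ln(1.6871)/ln 2 ≈ 0.75459 half-lives.
t = n × t½ = 0.75459 × 43.88 ≈ 33.111 hours.

33 hours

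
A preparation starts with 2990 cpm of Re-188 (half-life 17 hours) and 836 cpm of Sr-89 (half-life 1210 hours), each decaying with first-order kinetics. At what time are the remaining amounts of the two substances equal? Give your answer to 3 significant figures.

31.7 hours

Set 2990·(1/2)^(t/17) = 836·(1/2)^(t/1210).
Taking log₂: log₂(2990/836) = t·(1/17 − 1/1210).
log₂(3.5766) = 1.8386; 1/17 − 1/1210 = 0.057997.
t = 1.8386 / 0.057997 ≈ 31.701 hours.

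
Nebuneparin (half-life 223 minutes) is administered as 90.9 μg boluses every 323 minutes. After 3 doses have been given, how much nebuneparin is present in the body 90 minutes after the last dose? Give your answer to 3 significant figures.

103 μg

The 3 doses were given 736, 413, 90 minutes ago.
Total = 90.9·(1/2)^(736/223) + 90.9·(1/2)^(413/223) + 90.9·(1/2)^(90/223)
      = 9.2263 + 25.18 + 68.718 ≈ 103.12 μg.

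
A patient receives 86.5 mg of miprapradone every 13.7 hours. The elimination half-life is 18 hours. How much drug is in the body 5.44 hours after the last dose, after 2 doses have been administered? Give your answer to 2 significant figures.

The 2 doses were given 19.14, 5.44 hours ago.
Total = 86.5·(1/2)^(19.14/18) + 86.5·(1/2)^(5.44/18)
      = 41.392 + 70.152 ≈ 111.54 mg.

110 mg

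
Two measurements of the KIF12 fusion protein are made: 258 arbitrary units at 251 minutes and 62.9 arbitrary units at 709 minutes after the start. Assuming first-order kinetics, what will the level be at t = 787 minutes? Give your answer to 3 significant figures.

49.5 arbitrary units

Over Δt = 709 − 251 = 458 minutes, the level fell by a factor of 258/62.9 ≈ 4.1017.
n = log₂(4.1017) ≈ 2.0362 half-lives, so t½ = 458/2.0362 ≈ 224.92 minutes.
From t = 709 to t = 787: 62.9 × (1/2)^((787−709)/224.92) ≈ 49.461 arbitrary units.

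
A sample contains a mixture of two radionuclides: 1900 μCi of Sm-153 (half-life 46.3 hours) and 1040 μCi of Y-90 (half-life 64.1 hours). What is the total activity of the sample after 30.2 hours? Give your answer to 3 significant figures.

1960 μCi

Sm-153: 1900 × (1/2)^(30.2/46.3) = 1900 × (1/2)^0.65227 ≈ 1208.9 μCi.
Y-90: 1040 × (1/2)^(30.2/64.1) = 1040 × (1/2)^0.47114 ≈ 750.25 μCi.
Total = 1208.9 + 750.25 ≈ 1959.2 μCi.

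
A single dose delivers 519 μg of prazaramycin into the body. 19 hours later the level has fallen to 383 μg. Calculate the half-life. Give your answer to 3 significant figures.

43.3 hours

A/A₀ = 383/519 ≈ 0.73796.
n = log₂(1.3551) ≈ 0.43839 half-lives elapsed in 19 hours.
t½ = 19/0.43839 ≈ 43.34 hours.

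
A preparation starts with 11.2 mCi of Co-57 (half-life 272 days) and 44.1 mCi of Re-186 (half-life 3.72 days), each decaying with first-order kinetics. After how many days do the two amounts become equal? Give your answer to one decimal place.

7.5 days

Set 11.2·(1/2)^(t/272) = 44.1·(1/2)^(t/3.72).
Taking log₂: log₂(11.2/44.1) = t·(1/272 − 1/3.72).
log₂(0.25397) = -1.9773; 1/272 − 1/3.72 = -0.26514.
t = -1.9773 / -0.26514 ≈ 7.4575 days.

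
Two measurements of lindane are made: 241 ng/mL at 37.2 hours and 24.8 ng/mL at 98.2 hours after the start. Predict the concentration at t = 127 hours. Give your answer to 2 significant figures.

8.5 ng/mL

Over Δt = 98.2 − 37.2 = 61 hours, the level fell by a factor of 241/24.8 ≈ 9.7177.
n = log₂(9.7177) ≈ 3.2806 half-lives, so t½ = 61/3.2806 ≈ 18.594 hours.
From t = 98.2 to t = 127: 24.8 × (1/2)^((127−98.2)/18.594) ≈ 8.476 ng/mL.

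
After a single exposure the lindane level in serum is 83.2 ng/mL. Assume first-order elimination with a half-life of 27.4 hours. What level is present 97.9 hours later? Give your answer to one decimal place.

7.0 ng/mL

Number of half-lives: n = 97.9/27.4 ≈ 3.573.
Remaining = 83.2 × (1/2)^3.573 = 83.2 × 0.084028 ≈ 6.9911 ng/mL.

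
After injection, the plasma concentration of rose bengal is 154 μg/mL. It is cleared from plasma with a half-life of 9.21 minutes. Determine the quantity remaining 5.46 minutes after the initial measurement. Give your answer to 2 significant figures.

Number of half-lives: n = 5.46/9.21 ≈ 0.59283.
Remaining = 154 × (1/2)^0.59283 = 154 × 0.66304 ≈ 102.11 μg/mL.

100 μg/mL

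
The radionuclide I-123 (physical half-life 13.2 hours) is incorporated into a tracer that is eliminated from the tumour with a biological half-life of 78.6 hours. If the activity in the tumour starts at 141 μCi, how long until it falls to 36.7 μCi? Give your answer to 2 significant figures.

1/t_eff = 1/t_phys + 1/t_biol = 1/13.2 + 1/78.6 = 0.08848 per hour.
t_eff = 13.2 × 78.6 / (13.2 + 78.6) ≈ 11.302 hours.
n = log₂(141/36.7) ≈ 1.9418; t = 1.9418 × 11.302 ≈ 21.947 hours.

22 hours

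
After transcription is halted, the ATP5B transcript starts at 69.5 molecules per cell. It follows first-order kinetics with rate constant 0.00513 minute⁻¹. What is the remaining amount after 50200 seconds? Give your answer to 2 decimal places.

t½ = ln 2 / k = 0.69315 / 0.00513 ≈ 135.12 minutes.
Convert the elapsed time: 50200 seconds = 836.667 minutes.
Number of half-lives: n = 836.667/135.12 ≈ 6.1922.
Remaining = 69.5 × (1/2)^6.1922 = 69.5 × 0.013676 ≈ 0.95049 molecules per cell.

0.95 molecules per cell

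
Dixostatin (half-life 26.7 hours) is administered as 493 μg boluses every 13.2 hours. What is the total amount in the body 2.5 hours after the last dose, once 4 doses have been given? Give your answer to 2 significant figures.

1200 μg

The 4 doses were given 42.1, 28.9, 15.7, 2.5 hours ago.
Total = 493·(1/2)^(42.1/26.7) + 493·(1/2)^(28.9/26.7) + 493·(1/2)^(15.7/26.7) + 493·(1/2)^(2.5/26.7)
      = 165.27 + 232.82 + 327.97 + 462.02 ≈ 1188.1 μg.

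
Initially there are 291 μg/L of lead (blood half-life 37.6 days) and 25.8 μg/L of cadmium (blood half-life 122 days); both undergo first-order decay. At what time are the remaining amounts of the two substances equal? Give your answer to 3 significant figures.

190 days

Set 291·(1/2)^(t/37.6) = 25.8·(1/2)^(t/122).
Taking log₂: log₂(291/25.8) = t·(1/37.6 − 1/122).
log₂(11.279) = 3.4956; 1/37.6 − 1/122 = 0.018399.
t = 3.4956 / 0.018399 ≈ 189.99 days.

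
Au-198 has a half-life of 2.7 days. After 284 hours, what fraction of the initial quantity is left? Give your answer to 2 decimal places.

0.05

284 hours = 11.8333 days.
n = 11.8333/2.7 ≈ 4.3827 half-lives.
Fraction remaining = (1/2)^4.3827 ≈ 0.047937.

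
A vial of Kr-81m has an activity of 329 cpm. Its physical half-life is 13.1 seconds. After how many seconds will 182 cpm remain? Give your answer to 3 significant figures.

Fraction remaining = 182/329 ≈ 0.55319.
n = log₂(329/182) = ln(1.8077)/ln 2 ≈ 0.85415 half-lives.
t = n × t½ = 0.85415 × 13.1 ≈ 11.189 seconds.

11.2 seconds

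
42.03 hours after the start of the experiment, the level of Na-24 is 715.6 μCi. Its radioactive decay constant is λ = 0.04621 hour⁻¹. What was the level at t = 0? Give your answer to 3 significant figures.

4990 μCi

t½ = ln 2 / λ = 0.69315 / 0.04621 ≈ 15 hours.
Number of half-lives elapsed: n = 42.03/15 ≈ 2.802.
A₀ = A × 2^n = 715.6 × 2^2.802 = 715.6 × 6.9741 ≈ 4990.7 μCi.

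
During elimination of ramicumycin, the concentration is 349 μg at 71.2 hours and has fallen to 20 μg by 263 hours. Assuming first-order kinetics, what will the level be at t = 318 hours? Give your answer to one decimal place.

Over Δt = 263 − 71.2 = 191.8 hours, the level fell by a factor of 349/20 ≈ 17.45.
n = log₂(17.45) ≈ 4.1252 half-lives, so t½ = 191.8/4.1252 ≈ 46.495 hours.
From t = 263 to t = 318: 20 × (1/2)^((318−263)/46.495) ≈ 8.8092 μg.

8.8 μg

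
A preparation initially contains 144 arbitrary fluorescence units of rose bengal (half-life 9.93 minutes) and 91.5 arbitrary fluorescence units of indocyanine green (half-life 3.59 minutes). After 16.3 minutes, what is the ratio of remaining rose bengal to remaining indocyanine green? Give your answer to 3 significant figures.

rose bengal: 144 × (1/2)^(16.3/9.93) = 144 × (1/2)^1.6415 ≈ 46.156 arbitrary fluorescence units.
indocyanine green: 91.5 × (1/2)^(16.3/3.59) = 91.5 × (1/2)^4.5404 ≈ 3.9321 arbitrary fluorescence units.
Ratio ≈ 46.156 / 3.9321 ≈ 11.738.

11.7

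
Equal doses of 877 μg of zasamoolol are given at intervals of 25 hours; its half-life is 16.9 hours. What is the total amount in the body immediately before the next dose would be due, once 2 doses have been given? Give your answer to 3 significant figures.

The 2 doses were given 50, 25 hours ago.
Total = 877·(1/2)^(50/16.9) + 877·(1/2)^(25/16.9)
      = 112.82 + 314.55 ≈ 427.37 μg.

427 μg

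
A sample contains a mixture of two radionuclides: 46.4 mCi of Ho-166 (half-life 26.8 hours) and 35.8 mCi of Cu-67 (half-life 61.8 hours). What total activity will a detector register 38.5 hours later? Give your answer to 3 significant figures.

40.4 mCi

Ho-166: 46.4 × (1/2)^(38.5/26.8) = 46.4 × (1/2)^1.4366 ≈ 17.142 mCi.
Cu-67: 35.8 × (1/2)^(38.5/61.8) = 35.8 × (1/2)^0.62298 ≈ 23.246 mCi.
Total = 17.142 + 23.246 ≈ 40.388 mCi.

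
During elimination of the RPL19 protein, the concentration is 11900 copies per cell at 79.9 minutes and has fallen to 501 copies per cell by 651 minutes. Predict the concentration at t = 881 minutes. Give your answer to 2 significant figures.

140 copies per cell

Over Δt = 651 − 79.9 = 571.1 minutes, the level fell by a factor of 11900/501 ≈ 23.752.
n = log₂(23.752) ≈ 4.57 half-lives, so t½ = 571.1/4.57 ≈ 124.97 minutes.
From t = 651 to t = 881: 501 × (1/2)^((881−651)/124.97) ≈ 139.89 copies per cell.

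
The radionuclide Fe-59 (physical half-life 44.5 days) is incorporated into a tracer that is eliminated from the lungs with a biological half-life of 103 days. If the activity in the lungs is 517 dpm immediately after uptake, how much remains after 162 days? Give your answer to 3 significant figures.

1/t_eff = 1/t_phys + 1/t_biol = 1/44.5 + 1/103 = 0.032181 per day.
t_eff = 44.5 × 103 / (44.5 + 103) ≈ 31.075 days.
Remaining = 517 × (1/2)^(162/31.075) = 517 × (1/2)^5.2133 ≈ 13.936 dpm.

13.9 dpm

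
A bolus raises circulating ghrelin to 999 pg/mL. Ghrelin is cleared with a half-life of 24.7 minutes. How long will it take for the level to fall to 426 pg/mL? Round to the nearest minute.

30 minutes

Fraction remaining = 426/999 ≈ 0.42643.
n = log₂(999/426) = ln(2.3451)/ln 2 ≈ 1.2296 half-lives.
t = n × t½ = 1.2296 × 24.7 ≈ 30.372 minutes.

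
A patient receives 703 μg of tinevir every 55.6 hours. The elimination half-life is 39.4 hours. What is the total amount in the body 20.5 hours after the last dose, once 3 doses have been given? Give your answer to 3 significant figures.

The 3 doses were given 131.7, 76.1, 20.5 hours ago.
Total = 703·(1/2)^(131.7/39.4) + 703·(1/2)^(76.1/39.4) + 703·(1/2)^(20.5/39.4)
      = 69.298 + 184.3 + 490.15 ≈ 743.75 μg.

744 μg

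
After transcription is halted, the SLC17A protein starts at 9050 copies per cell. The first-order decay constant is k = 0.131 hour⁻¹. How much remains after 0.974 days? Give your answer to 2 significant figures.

420 copies per cell

t½ = ln 2 / k = 0.69315 / 0.131 ≈ 5.2912 hours.
Convert the elapsed time: 0.974 days = 23.376 hours.
Number of half-lives: n = 23.376/5.2912 ≈ 4.4179.
Remaining = 9050 × (1/2)^4.4179 = 9050 × 0.046782 ≈ 423.38 copies per cell.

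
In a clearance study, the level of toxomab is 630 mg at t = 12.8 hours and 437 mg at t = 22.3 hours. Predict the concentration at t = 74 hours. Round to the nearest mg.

Over Δt = 22.3 − 12.8 = 9.5 hours, the level fell by a factor of 630/437 ≈ 1.4416.
n = log₂(1.4416) ≈ 0.52772 half-lives, so t½ = 9.5/0.52772 ≈ 18.002 hours.
From t = 22.3 to t = 74: 437 × (1/2)^((74−22.3)/18.002) ≈ 59.697 mg.

60 mg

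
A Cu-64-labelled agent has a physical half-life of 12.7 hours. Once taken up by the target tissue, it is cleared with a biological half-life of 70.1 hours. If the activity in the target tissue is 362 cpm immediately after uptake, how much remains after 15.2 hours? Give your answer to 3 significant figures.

136 cpm

1/t_eff = 1/t_phys + 1/t_biol = 1/12.7 + 1/70.1 = 0.093005 per hour.
t_eff = 12.7 × 70.1 / (12.7 + 70.1) ≈ 10.752 hours.
Remaining = 362 × (1/2)^(15.2/10.752) = 362 × (1/2)^1.4137 ≈ 135.88 cpm.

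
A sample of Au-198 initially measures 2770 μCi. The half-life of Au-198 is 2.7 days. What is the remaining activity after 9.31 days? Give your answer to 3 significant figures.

Number of half-lives: n = 9.31/2.7 ≈ 3.4481.
Remaining = 2770 × (1/2)^3.4481 = 2770 × 0.091623 ≈ 253.8 μCi.

254 μCi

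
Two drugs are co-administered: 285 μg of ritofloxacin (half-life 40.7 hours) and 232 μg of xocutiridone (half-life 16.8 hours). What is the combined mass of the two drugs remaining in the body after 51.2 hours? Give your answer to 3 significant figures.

ritofloxacin: 285 × (1/2)^(51.2/40.7) = 285 × (1/2)^1.258 ≈ 119.17 μg.
xocutiridone: 232 × (1/2)^(51.2/16.8) = 232 × (1/2)^3.0476 ≈ 28.058 μg.
Total = 119.17 + 28.058 ≈ 147.22 μg.

147 μg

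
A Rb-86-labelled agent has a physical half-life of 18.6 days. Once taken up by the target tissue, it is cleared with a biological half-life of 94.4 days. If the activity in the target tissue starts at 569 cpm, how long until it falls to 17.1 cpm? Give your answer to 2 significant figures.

1/t_eff = 1/t_phys + 1/t_biol = 1/18.6 + 1/94.4 = 0.064357 per day.
t_eff = 18.6 × 94.4 / (18.6 + 94.4) ≈ 15.538 days.
n = log₂(569/17.1) ≈ 5.0564; t = 5.0564 × 15.538 ≈ 78.568 days.

79 days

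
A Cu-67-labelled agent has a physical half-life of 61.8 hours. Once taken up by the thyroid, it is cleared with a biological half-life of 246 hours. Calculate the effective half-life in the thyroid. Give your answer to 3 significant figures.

1/t_eff = 1/t_phys + 1/t_biol = 1/61.8 + 1/246 = 0.020246 per hour.
t_eff = 61.8 × 246 / (61.8 + 246) ≈ 49.392 hours.

49.4 hours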